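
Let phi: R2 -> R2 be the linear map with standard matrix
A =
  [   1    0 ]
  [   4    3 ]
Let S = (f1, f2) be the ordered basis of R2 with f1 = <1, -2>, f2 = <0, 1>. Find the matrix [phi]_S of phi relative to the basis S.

With P the matrix whose columns are f1, f2, [phi]_S = P^(-1) A P.
Column by column: phi(f1) = A f1 = <1, -2>; its S-coordinates <1, 0> give column 1.
Continuing for each basis vector yields [phi]_S = [[1, 0], [0, 3]].

[[1, 0], [0, 3]]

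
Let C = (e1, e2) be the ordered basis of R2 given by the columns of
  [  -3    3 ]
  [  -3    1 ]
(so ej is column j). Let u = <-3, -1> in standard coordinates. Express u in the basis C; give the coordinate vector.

<0, -1>

We seek scalars with c_1 e1 + c_2 e2 = u; equivalently solve M c = u where the columns of M are e1, e2.
System: -3c_1 + 3c_2 = -3, -3c_1 + c_2 = -1; solving gives c_1 = 0, c_2 = -1.
Check: 0·e1 - e2 = <-3, -1>.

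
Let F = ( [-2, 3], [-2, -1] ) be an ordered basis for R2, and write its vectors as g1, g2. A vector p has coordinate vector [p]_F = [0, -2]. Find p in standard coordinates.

[4, 2]

p = M [p]_F, where M has columns g1, g2.
Carrying out the matrix-vector product, p = [4, 2].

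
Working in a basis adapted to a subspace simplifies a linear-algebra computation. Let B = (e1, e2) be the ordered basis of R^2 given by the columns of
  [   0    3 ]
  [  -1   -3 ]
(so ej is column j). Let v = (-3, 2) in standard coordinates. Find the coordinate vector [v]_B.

(1, -1)

Write v = c_1 e1 + c_2 e2 and solve for the c_i.
System: 0c_1 + 3c_2 = -3, -c_1 - 3c_2 = 2; solving gives c_1 = 1, c_2 = -1.
Check: e1 - e2 = (-3, 2).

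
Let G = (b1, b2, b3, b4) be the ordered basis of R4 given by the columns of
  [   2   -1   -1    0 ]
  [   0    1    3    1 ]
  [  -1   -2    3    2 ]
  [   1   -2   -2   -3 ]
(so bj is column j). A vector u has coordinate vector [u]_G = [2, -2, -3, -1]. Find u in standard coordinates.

By definition u = 2b1 - 2b2 - 3b3 - b4.
Summing componentwise gives [9, -12, -9, 15].

[9, -12, -9, 15]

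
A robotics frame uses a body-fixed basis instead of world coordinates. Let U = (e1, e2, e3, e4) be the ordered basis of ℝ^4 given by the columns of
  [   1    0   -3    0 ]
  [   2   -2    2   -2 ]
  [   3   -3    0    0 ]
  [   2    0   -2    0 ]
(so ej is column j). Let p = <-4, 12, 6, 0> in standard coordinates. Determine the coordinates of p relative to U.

[p]_U is the unique c with M c = p, where M has columns e1, ..., e4.
Gaussian elimination on [M | p] yields c = (2, 0, 2, -2).
Check: 2e1 + 0·e2 + 2e3 - 2e4 = <-4, 12, 6, 0>.

<2, 0, 2, -2>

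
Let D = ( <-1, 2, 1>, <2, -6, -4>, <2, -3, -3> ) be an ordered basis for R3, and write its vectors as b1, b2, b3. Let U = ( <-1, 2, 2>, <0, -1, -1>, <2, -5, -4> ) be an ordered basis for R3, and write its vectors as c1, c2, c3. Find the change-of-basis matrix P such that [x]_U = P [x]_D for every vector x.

Column j of P is [bj]_U, since P maps D-coordinates to U-coordinates.
Expressing b1 in U: b1 = -c1 + c2 - c3, so column 1 of P is <-1, 1, -1>.
Doing the same for each bj gives P = [[-1, 2, -2], [1, 0, -1], [-1, 2, 0]].

[[-1, 2, -2], [1, 0, -1], [-1, 2, 0]]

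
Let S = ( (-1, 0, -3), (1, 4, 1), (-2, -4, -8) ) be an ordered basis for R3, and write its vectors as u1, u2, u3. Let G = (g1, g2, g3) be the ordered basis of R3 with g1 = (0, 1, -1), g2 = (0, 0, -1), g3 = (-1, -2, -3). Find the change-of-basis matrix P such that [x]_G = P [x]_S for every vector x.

[[2, 2, 0], [-2, 0, 2], [1, -1, 2]]

Take x = uj: its S-coordinates are the j-th standard unit vector, so P e_j — column j of P — equals [uj]_G.
u1 = 2g1 - 2g2 + g3, giving column 1 = (2, -2, 1); repeating for each j gives P = [[2, 2, 0], [-2, 0, 2], [1, -1, 2]].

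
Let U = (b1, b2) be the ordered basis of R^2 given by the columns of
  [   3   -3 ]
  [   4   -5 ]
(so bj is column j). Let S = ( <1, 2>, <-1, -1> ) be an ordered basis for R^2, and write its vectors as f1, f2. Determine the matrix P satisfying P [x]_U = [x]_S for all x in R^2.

Column j of P is [bj]_S, since P maps U-coordinates to S-coordinates.
Expressing b1 in S: b1 = f1 - 2f2, so column 1 of P is <1, -2>.
Doing the same for each bj gives P = [[1, -2], [-2, 1]].

[[1, -2], [-2, 1]]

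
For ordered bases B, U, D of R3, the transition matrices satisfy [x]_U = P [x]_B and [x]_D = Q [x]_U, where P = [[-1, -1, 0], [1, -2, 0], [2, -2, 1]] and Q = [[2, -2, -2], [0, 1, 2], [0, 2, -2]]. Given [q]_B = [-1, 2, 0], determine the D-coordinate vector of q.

Apply P to get U-coordinates [-1, -5, -6], then Q to get D-coordinates.
The result is [q]_D = [20, -17, 2].

[20, -17, 2]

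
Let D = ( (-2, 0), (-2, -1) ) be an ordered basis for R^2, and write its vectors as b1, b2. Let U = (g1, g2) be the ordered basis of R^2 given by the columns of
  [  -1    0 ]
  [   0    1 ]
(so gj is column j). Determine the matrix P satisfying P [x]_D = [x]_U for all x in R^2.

Let M have columns bj and N have columns gj. Then for every x, N [x]_U = x = M [x]_D, so P = N^(-1) M.
Since det N = -1, N^(-1) has integer entries; multiplying gives P = [[2, 2], [0, -1]].

[[2, 2], [0, -1]]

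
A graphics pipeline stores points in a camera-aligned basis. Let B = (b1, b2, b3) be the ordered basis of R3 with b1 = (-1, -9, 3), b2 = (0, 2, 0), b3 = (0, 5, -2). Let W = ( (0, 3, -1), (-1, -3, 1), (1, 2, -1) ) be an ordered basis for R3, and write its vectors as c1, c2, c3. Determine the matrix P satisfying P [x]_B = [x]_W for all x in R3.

[[-2, 0, 2], [1, -2, 1], [0, -2, 1]]

Column j of P is [bj]_W, since P maps B-coordinates to W-coordinates.
Expressing b1 in W: b1 = -2c1 + c2 + 0·c3, so column 1 of P is (-2, 1, 0).
Doing the same for each bj gives P = [[-2, 0, 2], [1, -2, 1], [0, -2, 1]].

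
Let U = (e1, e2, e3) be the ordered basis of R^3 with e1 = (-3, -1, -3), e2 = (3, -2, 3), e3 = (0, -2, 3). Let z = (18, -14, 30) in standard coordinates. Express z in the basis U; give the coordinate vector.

We seek scalars with c_1 e1 + ... + c_3 e3 = z; equivalently solve M c = z where the columns of M are e1, ..., e3.
Gaussian elimination on [M | z] yields c = (-2, 4, 4).
Check: -2e1 + 4e2 + 4e3 = (18, -14, 30).

(-2, 4, 4)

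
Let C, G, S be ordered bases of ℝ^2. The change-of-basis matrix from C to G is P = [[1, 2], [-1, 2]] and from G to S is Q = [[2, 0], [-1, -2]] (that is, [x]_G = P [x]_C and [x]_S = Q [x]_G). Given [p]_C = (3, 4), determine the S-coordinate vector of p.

(22, -21)

Composing the changes, [p]_S = Q P [p]_C.
Q P = [[2, 4], [1, -6]]; applying this to (3, 4) gives (22, -21).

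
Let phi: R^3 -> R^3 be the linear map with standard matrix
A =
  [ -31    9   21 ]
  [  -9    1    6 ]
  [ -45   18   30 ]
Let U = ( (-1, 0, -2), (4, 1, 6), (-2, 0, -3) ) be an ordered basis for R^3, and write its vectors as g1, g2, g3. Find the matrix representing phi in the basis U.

[[-3, -3, -3], [-3, 1, 0], [1, -2, 2]]

Let P have columns g1, ..., g3. Then [phi]_U = P^(-1) A P.
Here det P = -1, so P^(-1) is integer; computing A P first and then P^(-1)(A P) gives [[-3, -3, -3], [-3, 1, 0], [1, -2, 2]].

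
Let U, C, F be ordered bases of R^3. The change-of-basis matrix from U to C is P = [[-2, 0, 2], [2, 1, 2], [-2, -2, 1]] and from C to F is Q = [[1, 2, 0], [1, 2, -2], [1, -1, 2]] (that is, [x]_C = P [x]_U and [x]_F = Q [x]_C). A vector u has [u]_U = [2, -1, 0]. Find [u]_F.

[2, 6, -11]

Composing the changes, [u]_F = Q P [u]_U.
Q P = [[2, 2, 6], [6, 6, 4], [-8, -5, 2]]; applying this to [2, -1, 0] gives [2, 6, -11].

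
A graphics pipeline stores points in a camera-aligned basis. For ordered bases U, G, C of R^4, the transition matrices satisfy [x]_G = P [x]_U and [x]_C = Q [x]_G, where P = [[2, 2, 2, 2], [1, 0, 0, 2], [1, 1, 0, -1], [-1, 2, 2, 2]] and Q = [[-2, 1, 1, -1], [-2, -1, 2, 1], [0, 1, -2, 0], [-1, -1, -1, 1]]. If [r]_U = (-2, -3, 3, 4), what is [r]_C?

(-21, -22, 24, 9)

Apply P to get G-coordinates (4, 6, -9, 10), then Q to get C-coordinates.
The result is [r]_C = (-21, -22, 24, 9).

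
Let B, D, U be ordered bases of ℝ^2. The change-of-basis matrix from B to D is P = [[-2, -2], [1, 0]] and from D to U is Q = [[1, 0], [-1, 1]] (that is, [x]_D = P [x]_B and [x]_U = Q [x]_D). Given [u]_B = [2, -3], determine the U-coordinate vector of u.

[2, 0]

First [u]_D = P [u]_B = [2, 2].
Then [u]_U = Q [u]_D = [2, 0].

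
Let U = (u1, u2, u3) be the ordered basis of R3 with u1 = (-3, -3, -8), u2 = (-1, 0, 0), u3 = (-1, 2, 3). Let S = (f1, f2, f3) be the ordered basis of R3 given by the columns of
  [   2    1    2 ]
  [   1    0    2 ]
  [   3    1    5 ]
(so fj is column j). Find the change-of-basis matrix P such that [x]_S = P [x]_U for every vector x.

[[1, -2, -2], [-1, 1, -1], [-2, 1, 2]]

Take x = uj: its U-coordinates are the j-th standard unit vector, so P e_j — column j of P — equals [uj]_S.
u1 = f1 - f2 - 2f3, giving column 1 = (1, -1, -2); repeating for each j gives P = [[1, -2, -2], [-1, 1, -1], [-2, 1, 2]].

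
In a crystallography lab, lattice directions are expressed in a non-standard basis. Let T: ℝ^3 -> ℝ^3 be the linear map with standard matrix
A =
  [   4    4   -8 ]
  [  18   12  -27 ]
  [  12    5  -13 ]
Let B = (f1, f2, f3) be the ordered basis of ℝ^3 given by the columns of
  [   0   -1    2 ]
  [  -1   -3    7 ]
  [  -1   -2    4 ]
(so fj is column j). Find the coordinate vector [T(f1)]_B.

(0, 2, 3)

Compute T(f1) = A f1 = (4, 15, 8) in standard coordinates.
Then write this in B-coordinates: solve for y in y_1 f1 + ... + y_3 f3 = (4, 15, 8).
This gives y = (0, 2, 3), which is column 1 of [T]_B.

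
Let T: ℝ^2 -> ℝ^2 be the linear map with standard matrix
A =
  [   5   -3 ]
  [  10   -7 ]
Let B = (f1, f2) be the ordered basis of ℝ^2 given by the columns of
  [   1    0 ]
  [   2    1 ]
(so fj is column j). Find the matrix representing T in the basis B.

With P the matrix whose columns are f1, f2, [T]_B = P^(-1) A P.
Column by column: T(f1) = A f1 = (-1, -4); its B-coordinates (-1, -2) give column 1.
Continuing for each basis vector yields [T]_B = [[-1, -3], [-2, -1]].

[[-1, -3], [-2, -1]]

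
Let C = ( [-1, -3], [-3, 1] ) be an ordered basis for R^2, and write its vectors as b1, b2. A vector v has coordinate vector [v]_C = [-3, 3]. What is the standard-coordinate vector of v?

By definition v = -3b1 + 3b2.
Summing componentwise gives [-6, 12].

[-6, 12]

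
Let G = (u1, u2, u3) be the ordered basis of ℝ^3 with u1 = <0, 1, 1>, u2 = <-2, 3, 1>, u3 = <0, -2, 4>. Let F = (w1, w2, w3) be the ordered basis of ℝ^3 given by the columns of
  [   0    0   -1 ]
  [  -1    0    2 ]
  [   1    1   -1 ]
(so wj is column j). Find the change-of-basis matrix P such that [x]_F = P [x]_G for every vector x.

Let M have columns uj and N have columns wj. Then for every x, N [x]_F = x = M [x]_G, so P = N^(-1) M.
Since det N = 1, N^(-1) has integer entries; multiplying gives P = [[-1, 1, 2], [2, 2, 2], [0, 2, 0]].

[[-1, 1, 2], [2, 2, 2], [0, 2, 0]]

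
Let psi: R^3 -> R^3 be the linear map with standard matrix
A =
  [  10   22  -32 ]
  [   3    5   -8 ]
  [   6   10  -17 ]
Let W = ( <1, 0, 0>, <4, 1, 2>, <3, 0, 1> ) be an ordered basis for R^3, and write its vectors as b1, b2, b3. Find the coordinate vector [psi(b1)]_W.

Column 1 of [psi]_W is the W-coordinate vector of psi(b1).
In standard coordinates psi(b1) = A b1 = <10, 3, 6>.
Converting to W: <10, 3, 6> = -2b1 + 3b2 + 0·b3, so the coordinate vector is <-2, 3, 0>.

<-2, 3, 0>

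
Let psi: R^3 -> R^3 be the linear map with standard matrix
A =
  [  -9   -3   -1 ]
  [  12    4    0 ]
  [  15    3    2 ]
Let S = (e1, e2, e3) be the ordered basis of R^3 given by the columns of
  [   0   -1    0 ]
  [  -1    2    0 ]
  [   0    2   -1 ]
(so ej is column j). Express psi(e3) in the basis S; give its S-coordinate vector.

Column 3 of [psi]_S is the S-coordinate vector of psi(e3).
In standard coordinates psi(e3) = A e3 = <1, 0, -2>.
Converting to S: <1, 0, -2> = -2e1 - e2 + 0·e3, so the coordinate vector is <-2, -1, 0>.

<-2, -1, 0>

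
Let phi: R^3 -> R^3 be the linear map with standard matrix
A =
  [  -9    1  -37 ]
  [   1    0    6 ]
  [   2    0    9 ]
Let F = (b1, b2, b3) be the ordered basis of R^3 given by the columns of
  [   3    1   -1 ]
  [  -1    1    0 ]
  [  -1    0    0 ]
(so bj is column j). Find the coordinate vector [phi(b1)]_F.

Column 1 of [phi]_F is the F-coordinate vector of phi(b1).
In standard coordinates phi(b1) = A b1 = [9, -3, -3].
Converting to F: [9, -3, -3] = 3b1 + 0·b2 + 0·b3, so the coordinate vector is [3, 0, 0].

[3, 0, 0]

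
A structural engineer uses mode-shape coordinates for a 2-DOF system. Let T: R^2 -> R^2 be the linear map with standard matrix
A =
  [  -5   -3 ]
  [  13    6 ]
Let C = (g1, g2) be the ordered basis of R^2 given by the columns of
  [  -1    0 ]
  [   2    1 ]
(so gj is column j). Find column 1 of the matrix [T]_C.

(1, -3)

Column 1 of [T]_C is the C-coordinate vector of T(g1).
In standard coordinates T(g1) = A g1 = (-1, -1).
Converting to C: (-1, -1) = g1 - 3g2, so the coordinate vector is (1, -3).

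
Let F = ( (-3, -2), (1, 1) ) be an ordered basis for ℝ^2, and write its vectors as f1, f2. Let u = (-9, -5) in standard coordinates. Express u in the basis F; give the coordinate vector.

[u]_F is the unique c with M c = u, where M has columns f1, f2.
System: -3c_1 + c_2 = -9, -2c_1 + c_2 = -5; solving gives c_1 = 4, c_2 = 3.
Check: 4f1 + 3f2 = (-9, -5).

(4, 3)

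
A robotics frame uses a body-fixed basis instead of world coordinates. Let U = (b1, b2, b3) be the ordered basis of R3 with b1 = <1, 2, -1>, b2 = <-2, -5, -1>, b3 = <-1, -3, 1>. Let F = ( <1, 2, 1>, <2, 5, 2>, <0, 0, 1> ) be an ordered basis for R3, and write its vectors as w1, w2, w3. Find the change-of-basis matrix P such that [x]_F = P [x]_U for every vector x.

[[1, 0, 1], [0, -1, -1], [-2, 1, 2]]

Take x = bj: its U-coordinates are the j-th standard unit vector, so P e_j — column j of P — equals [bj]_F.
b1 = w1 + 0·w2 - 2w3, giving column 1 = <1, 0, -2>; repeating for each j gives P = [[1, 0, 1], [0, -1, -1], [-2, 1, 2]].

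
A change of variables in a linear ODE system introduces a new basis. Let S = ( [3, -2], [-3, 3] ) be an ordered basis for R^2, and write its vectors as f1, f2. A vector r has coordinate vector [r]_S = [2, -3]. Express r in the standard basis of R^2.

r = M [r]_S, where M has columns f1, f2.
Carrying out the matrix-vector product, r = [15, -13].

[15, -13]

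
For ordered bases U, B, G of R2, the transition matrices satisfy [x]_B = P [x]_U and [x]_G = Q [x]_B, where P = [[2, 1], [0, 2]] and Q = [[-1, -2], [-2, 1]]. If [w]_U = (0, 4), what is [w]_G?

(-20, 0)

Composing the changes, [w]_G = Q P [w]_U.
Q P = [[-2, -5], [-4, 0]]; applying this to (0, 4) gives (-20, 0).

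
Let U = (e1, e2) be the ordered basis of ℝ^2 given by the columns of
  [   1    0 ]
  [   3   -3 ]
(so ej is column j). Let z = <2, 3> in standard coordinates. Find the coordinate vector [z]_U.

<2, 1>

We seek scalars with c_1 e1 + c_2 e2 = z; equivalently solve M c = z where the columns of M are e1, e2.
System: c_1 + 0c_2 = 2, 3c_1 - 3c_2 = 3; solving gives c_1 = 2, c_2 = 1.
Check: 2e1 + e2 = <2, 3>.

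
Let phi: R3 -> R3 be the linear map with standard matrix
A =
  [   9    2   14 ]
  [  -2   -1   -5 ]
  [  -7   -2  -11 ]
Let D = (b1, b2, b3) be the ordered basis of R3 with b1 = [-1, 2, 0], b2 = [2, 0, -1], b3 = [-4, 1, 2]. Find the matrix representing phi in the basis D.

The j-th column of [phi]_D is [phi(bj)]_D.
phi(b1) = A b1 = [-5, 0, 3] = -b1 + b2 + 2b3, so column 1 is [-1, 1, 2].
Repeating for b2, b3 and assembling the columns gives [[-1, 2, -2], [1, -3, -2], [2, -3, 1]].

[[-1, 2, -2], [1, -3, -2], [2, -3, 1]]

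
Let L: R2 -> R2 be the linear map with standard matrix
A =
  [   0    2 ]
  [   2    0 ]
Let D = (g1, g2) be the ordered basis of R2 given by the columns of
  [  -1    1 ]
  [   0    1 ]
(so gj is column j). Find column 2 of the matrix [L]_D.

Column 2 of [L]_D is the D-coordinate vector of L(g2).
In standard coordinates L(g2) = A g2 = <2, 2>.
Converting to D: <2, 2> = 0·g1 + 2g2, so the coordinate vector is <0, 2>.

<0, 2>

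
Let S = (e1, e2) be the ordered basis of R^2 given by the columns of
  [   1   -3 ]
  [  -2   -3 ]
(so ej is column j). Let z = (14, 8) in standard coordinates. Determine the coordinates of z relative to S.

(2, -4)

Write z = c_1 e1 + c_2 e2 and solve for the c_i.
System: c_1 - 3c_2 = 14, -2c_1 - 3c_2 = 8; solving gives c_1 = 2, c_2 = -4.
Check: 2e1 - 4e2 = (14, 8).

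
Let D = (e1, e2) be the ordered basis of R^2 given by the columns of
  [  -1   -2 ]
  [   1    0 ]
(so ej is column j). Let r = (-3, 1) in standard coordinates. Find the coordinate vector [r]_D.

(1, 1)

We seek scalars with c_1 e1 + c_2 e2 = r; equivalently solve M c = r where the columns of M are e1, e2.
System: -c_1 - 2c_2 = -3, c_1 + 0c_2 = 1; solving gives c_1 = 1, c_2 = 1.
Check: e1 + e2 = (-3, 1).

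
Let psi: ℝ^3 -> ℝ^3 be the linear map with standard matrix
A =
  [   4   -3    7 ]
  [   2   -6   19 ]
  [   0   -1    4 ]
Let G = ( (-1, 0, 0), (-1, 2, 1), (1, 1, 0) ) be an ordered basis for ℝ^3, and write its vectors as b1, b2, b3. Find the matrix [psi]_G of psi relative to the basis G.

[[2, 2, -2], [0, 2, -1], [-2, 1, -2]]

Let P have columns b1, ..., b3. Then [psi]_G = P^(-1) A P.
Here det P = 1, so P^(-1) is integer; computing A P first and then P^(-1)(A P) gives [[2, 2, -2], [0, 2, -1], [-2, 1, -2]].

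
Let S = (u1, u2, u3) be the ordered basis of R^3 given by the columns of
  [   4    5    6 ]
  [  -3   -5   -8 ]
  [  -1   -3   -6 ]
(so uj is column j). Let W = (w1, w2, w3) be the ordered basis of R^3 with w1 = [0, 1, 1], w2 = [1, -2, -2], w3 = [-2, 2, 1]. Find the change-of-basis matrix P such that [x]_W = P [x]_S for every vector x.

[[1, 1, 0], [0, 1, 2], [-2, -2, -2]]

Column j of P is [uj]_W, since P maps S-coordinates to W-coordinates.
Expressing u1 in W: u1 = w1 + 0·w2 - 2w3, so column 1 of P is [1, 0, -2].
Doing the same for each uj gives P = [[1, 1, 0], [0, 1, 2], [-2, -2, -2]].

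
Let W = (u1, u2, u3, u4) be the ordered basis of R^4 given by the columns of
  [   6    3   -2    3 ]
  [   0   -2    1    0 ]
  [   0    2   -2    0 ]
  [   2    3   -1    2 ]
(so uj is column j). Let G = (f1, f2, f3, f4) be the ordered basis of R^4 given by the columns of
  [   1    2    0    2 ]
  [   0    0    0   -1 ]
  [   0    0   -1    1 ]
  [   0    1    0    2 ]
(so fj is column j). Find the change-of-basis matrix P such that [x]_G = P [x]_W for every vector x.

[[2, 1, -2, -1], [2, -1, 1, 2], [0, 0, 1, 0], [0, 2, -1, 0]]

Let M have columns uj and N have columns fj. Then for every x, N [x]_G = x = M [x]_W, so P = N^(-1) M.
Since det N = -1, N^(-1) has integer entries; multiplying gives P = [[2, 1, -2, -1], [2, -1, 1, 2], [0, 0, 1, 0], [0, 2, -1, 0]].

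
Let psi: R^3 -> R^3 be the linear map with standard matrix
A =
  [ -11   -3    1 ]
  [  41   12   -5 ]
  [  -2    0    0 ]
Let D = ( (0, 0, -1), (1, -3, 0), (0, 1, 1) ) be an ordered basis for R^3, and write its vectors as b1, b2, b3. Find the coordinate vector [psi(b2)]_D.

(1, -2, -1)

Compute psi(b2) = A b2 = (-2, 5, -2) in standard coordinates.
Then write this in D-coordinates: solve for y in y_1 b1 + ... + y_3 b3 = (-2, 5, -2).
This gives y = (1, -2, -1), which is column 2 of [psi]_D.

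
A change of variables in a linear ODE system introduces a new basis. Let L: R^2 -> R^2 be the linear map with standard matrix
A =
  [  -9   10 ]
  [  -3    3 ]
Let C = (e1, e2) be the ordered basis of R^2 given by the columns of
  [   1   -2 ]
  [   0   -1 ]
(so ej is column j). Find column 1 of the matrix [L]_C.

[-3, 3]

Column 1 of [L]_C is the C-coordinate vector of L(e1).
In standard coordinates L(e1) = A e1 = [-9, -3].
Converting to C: [-9, -3] = -3e1 + 3e2, so the coordinate vector is [-3, 3].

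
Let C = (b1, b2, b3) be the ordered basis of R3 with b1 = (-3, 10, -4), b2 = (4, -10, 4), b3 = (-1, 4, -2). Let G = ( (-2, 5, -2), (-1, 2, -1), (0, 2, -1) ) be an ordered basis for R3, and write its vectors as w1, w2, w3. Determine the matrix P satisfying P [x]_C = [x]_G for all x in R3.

[[2, -2, 0], [-1, 0, 1], [1, 0, 1]]

Column j of P is [bj]_G, since P maps C-coordinates to G-coordinates.
Expressing b1 in G: b1 = 2w1 - w2 + w3, so column 1 of P is (2, -1, 1).
Doing the same for each bj gives P = [[2, -2, 0], [-1, 0, 1], [1, 0, 1]].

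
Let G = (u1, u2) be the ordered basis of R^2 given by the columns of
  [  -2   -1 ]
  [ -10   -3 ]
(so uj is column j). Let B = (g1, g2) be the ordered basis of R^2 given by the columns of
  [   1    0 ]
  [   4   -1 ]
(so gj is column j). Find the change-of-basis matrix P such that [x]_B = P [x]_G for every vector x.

Column j of P is [uj]_B, since P maps G-coordinates to B-coordinates.
Expressing u1 in B: u1 = -2g1 + 2g2, so column 1 of P is [-2, 2].
Doing the same for each uj gives P = [[-2, -1], [2, -1]].

[[-2, -1], [2, -1]]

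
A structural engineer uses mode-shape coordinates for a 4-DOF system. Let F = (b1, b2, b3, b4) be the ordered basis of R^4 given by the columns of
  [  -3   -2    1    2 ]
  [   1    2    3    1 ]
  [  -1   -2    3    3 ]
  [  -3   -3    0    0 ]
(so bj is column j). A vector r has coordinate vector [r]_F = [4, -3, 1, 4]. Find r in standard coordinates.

[3, 5, 17, -3]

The coordinates say r = 4b1 - 3b2 + b3 + 4b4; adding the scaled basis vectors gives [3, 5, 17, -3].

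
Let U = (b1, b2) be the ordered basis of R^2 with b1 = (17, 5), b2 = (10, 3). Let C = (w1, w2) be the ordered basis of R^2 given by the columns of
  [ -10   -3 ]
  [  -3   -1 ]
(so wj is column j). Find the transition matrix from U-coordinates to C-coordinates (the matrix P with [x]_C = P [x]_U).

[[-2, -1], [1, 0]]

Let M have columns bj and N have columns wj. Then for every x, N [x]_C = x = M [x]_U, so P = N^(-1) M.
Since det N = 1, N^(-1) has integer entries; multiplying gives P = [[-2, -1], [1, 0]].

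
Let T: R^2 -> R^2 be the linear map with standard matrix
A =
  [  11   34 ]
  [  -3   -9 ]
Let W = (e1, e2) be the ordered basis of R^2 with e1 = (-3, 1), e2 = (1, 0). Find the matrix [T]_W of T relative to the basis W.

[[0, -3], [1, 2]]

Let P have columns e1, e2. Then [T]_W = P^(-1) A P.
Here det P = -1, so P^(-1) is integer; computing A P first and then P^(-1)(A P) gives [[0, -3], [1, 2]].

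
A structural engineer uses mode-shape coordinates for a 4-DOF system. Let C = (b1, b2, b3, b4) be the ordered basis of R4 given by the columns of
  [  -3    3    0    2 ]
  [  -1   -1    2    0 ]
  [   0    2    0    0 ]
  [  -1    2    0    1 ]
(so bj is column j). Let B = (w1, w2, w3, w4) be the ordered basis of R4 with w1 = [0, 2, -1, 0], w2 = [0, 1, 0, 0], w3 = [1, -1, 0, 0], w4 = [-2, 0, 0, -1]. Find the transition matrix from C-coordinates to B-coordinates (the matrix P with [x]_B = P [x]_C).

[[0, -2, 0, 0], [-2, 2, 2, 0], [-1, -1, 0, 0], [1, -2, 0, -1]]

Column j of P is [bj]_B, since P maps C-coordinates to B-coordinates.
Expressing b1 in B: b1 = 0·w1 - 2w2 - w3 + w4, so column 1 of P is [0, -2, -1, 1].
Doing the same for each bj gives P = [[0, -2, 0, 0], [-2, 2, 2, 0], [-1, -1, 0, 0], [1, -2, 0, -1]].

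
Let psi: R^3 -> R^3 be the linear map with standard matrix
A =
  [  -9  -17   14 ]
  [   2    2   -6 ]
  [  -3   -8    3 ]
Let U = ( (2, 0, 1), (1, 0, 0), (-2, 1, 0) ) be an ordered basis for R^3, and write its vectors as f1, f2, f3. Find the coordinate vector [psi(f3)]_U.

(-2, 1, -2)

Column 3 of [psi]_U is the U-coordinate vector of psi(f3).
In standard coordinates psi(f3) = A f3 = (1, -2, -2).
Converting to U: (1, -2, -2) = -2f1 + f2 - 2f3, so the coordinate vector is (-2, 1, -2).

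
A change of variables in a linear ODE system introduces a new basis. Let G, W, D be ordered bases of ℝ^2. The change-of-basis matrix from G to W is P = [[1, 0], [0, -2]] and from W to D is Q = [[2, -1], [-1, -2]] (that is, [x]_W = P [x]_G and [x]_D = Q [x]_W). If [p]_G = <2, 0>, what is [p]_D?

<4, -2>

Composing the changes, [p]_D = Q P [p]_G.
Q P = [[2, 2], [-1, 4]]; applying this to <2, 0> gives <4, -2>.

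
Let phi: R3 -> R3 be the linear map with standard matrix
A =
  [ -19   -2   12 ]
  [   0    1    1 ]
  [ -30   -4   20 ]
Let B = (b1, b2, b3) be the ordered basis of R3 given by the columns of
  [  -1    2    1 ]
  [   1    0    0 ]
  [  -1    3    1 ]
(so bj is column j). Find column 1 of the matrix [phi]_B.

[0, 1, 3]

Compute phi(b1) = A b1 = [5, 0, 6] in standard coordinates.
Then write this in B-coordinates: solve for y in y_1 b1 + ... + y_3 b3 = [5, 0, 6].
This gives y = [0, 1, 3], which is column 1 of [phi]_B.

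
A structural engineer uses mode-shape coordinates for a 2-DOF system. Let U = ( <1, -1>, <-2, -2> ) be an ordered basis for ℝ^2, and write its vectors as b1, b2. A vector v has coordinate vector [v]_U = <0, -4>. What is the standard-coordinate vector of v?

v = M [v]_U, where M has columns b1, b2.
Carrying out the matrix-vector product, v = <8, 8>.

<8, 8>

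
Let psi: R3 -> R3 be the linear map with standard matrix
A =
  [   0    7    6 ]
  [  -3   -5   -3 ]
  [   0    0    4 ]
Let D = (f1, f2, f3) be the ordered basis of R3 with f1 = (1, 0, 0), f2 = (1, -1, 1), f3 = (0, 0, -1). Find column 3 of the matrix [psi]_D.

Compute psi(f3) = A f3 = (-6, 3, -4) in standard coordinates.
Then write this in D-coordinates: solve for y in y_1 f1 + ... + y_3 f3 = (-6, 3, -4).
This gives y = (-3, -3, 1), which is column 3 of [psi]_D.

(-3, -3, 1)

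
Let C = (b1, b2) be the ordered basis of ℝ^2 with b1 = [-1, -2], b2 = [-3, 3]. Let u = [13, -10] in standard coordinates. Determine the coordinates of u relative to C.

Write u = c_1 b1 + c_2 b2 and solve for the c_i.
System: -c_1 - 3c_2 = 13, -2c_1 + 3c_2 = -10; solving gives c_1 = -1, c_2 = -4.
Check: -b1 - 4b2 = [13, -10].

[-1, -4]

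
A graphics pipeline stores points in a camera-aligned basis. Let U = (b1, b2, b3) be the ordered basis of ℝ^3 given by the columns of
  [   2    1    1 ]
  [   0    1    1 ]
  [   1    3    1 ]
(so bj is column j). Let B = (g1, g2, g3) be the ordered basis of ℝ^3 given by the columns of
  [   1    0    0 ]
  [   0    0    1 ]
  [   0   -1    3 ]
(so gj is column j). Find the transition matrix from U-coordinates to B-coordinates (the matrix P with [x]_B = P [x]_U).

Take x = bj: its U-coordinates are the j-th standard unit vector, so P e_j — column j of P — equals [bj]_B.
b1 = 2g1 - g2 + 0·g3, giving column 1 = (2, -1, 0); repeating for each j gives P = [[2, 1, 1], [-1, 0, 2], [0, 1, 1]].

[[2, 1, 1], [-1, 0, 2], [0, 1, 1]]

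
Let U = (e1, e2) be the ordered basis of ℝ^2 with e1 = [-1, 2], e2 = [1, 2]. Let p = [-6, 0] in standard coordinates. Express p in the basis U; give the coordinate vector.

We seek scalars with c_1 e1 + c_2 e2 = p; equivalently solve M c = p where the columns of M are e1, e2.
System: -c_1 + c_2 = -6, 2c_1 + 2c_2 = 0; solving gives c_1 = 3, c_2 = -3.
Check: 3e1 - 3e2 = [-6, 0].

[3, -3]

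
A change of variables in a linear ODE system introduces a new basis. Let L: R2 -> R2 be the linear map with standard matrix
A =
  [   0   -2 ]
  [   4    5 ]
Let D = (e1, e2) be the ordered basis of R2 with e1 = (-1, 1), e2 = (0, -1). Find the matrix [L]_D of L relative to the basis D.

[[2, -2], [1, 3]]

Let P have columns e1, e2. Then [L]_D = P^(-1) A P.
Here det P = 1, so P^(-1) is integer; computing A P first and then P^(-1)(A P) gives [[2, -2], [1, 3]].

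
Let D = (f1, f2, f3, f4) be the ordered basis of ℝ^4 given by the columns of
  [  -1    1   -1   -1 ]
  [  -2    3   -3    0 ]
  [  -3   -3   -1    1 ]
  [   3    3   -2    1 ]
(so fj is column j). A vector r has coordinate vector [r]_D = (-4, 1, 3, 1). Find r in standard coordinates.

(1, 2, 7, -14)

By definition r = -4f1 + f2 + 3f3 + f4.
Summing componentwise gives (1, 2, 7, -14).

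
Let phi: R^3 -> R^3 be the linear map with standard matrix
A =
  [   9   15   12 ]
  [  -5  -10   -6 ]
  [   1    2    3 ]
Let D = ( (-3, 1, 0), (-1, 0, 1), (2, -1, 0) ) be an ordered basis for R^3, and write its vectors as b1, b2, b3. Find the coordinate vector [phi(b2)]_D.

(-3, 2, -2)

Column 2 of [phi]_D is the D-coordinate vector of phi(b2).
In standard coordinates phi(b2) = A b2 = (3, -1, 2).
Converting to D: (3, -1, 2) = -3b1 + 2b2 - 2b3, so the coordinate vector is (-3, 2, -2).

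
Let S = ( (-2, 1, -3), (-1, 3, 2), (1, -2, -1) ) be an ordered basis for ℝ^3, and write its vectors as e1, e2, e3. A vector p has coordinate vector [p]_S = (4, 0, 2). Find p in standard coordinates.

p = M [p]_S, where M has columns e1, ..., e3.
Carrying out the matrix-vector product, p = (-6, 0, -14).

(-6, 0, -14)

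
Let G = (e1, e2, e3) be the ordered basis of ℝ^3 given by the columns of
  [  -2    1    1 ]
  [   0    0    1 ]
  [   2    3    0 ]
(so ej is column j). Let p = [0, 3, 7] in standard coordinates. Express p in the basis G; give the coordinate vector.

[2, 1, 3]

We seek scalars with c_1 e1 + ... + c_3 e3 = p; equivalently solve M c = p where the columns of M are e1, ..., e3.
Solving this 3x3 system gives c = (2, 1, 3).
Check: 2e1 + e2 + 3e3 = [0, 3, 7].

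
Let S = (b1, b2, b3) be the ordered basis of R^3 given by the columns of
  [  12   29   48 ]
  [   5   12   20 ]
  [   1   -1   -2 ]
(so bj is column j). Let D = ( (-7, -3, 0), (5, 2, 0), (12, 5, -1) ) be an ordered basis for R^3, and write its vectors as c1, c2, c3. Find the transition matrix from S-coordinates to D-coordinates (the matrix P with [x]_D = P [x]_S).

[[-2, -1, -2], [2, 2, 2], [-1, 1, 2]]

Take x = bj: its S-coordinates are the j-th standard unit vector, so P e_j — column j of P — equals [bj]_D.
b1 = -2c1 + 2c2 - c3, giving column 1 = (-2, 2, -1); repeating for each j gives P = [[-2, -1, -2], [2, 2, 2], [-1, 1, 2]].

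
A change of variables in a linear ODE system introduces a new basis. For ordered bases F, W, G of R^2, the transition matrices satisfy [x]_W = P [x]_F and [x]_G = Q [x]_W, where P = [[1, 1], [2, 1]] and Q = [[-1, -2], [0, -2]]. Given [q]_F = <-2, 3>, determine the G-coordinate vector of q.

First [q]_W = P [q]_F = <1, -1>.
Then [q]_G = Q [q]_W = <1, 2>.

<1, 2>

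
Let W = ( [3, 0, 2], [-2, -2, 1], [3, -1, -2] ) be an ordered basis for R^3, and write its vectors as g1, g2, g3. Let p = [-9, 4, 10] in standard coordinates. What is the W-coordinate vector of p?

We seek scalars with c_1 g1 + ... + c_3 g3 = p; equivalently solve M c = p where the columns of M are g1, ..., g3.
Row-reducing the augmented matrix [M | p] gives c = (1, 0, -4).
Check: g1 + 0·g2 - 4g3 = [-9, 4, 10].

[1, 0, -4]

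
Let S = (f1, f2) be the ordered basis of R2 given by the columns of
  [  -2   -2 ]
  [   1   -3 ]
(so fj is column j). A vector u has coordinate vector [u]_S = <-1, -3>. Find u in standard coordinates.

The coordinates say u = -f1 - 3f2; adding the scaled basis vectors gives <8, 8>.

<8, 8>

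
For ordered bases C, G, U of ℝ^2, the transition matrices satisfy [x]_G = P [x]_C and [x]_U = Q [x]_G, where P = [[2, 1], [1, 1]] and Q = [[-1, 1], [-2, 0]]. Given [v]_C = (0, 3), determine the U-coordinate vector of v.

(0, -6)

Apply P to get G-coordinates (3, 3), then Q to get U-coordinates.
The result is [v]_U = (0, -6).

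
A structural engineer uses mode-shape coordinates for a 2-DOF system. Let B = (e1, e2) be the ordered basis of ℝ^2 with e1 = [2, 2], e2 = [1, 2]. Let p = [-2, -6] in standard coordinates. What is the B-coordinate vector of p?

[1, -4]

[p]_B is the unique c with M c = p, where M has columns e1, e2.
System: 2c_1 + c_2 = -2, 2c_1 + 2c_2 = -6; solving gives c_1 = 1, c_2 = -4.
Check: e1 - 4e2 = [-2, -6].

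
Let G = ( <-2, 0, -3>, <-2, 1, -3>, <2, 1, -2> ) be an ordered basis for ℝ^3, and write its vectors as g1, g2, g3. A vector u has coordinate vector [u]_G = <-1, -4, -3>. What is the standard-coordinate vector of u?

<4, -7, 21>

The coordinates say u = -g1 - 4g2 - 3g3; adding the scaled basis vectors gives <4, -7, 21>.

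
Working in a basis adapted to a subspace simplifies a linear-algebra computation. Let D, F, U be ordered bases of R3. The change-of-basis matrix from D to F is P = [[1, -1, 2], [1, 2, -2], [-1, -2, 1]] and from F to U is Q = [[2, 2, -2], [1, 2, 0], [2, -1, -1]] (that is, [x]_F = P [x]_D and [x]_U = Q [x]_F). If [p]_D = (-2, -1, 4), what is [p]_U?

(-26, -17, 18)

Apply P to get F-coordinates (7, -12, 8), then Q to get U-coordinates.
The result is [p]_U = (-26, -17, 18).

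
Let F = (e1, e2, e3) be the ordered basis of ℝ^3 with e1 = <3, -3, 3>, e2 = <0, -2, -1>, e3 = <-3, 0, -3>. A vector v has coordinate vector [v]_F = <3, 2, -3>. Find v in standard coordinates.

<18, -13, 16>

v = M [v]_F, where M has columns e1, ..., e3.
Carrying out the matrix-vector product, v = <18, -13, 16>.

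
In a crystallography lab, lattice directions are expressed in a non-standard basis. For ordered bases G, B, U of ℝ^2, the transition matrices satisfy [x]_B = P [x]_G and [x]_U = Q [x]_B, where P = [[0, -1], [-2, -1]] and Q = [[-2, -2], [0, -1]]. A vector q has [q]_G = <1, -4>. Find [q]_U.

<-12, -2>

Apply P to get B-coordinates <4, 2>, then Q to get U-coordinates.
The result is [q]_U = <-12, -2>.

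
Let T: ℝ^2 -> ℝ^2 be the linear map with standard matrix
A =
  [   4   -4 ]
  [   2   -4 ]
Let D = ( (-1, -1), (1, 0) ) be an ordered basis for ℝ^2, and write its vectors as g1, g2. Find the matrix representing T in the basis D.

With P the matrix whose columns are g1, g2, [T]_D = P^(-1) A P.
Column by column: T(g1) = A g1 = (0, 2); its D-coordinates (-2, -2) give column 1.
Continuing for each basis vector yields [T]_D = [[-2, -2], [-2, 2]].

[[-2, -2], [-2, 2]]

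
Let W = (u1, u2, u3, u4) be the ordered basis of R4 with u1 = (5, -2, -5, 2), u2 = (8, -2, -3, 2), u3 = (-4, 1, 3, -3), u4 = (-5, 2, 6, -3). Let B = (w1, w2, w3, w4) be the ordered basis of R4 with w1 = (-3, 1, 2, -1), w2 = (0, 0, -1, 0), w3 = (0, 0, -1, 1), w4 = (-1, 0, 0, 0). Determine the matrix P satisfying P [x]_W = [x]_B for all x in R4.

[[-2, -2, 1, 2], [1, -1, 1, -1], [0, 0, -2, -1], [1, -2, 1, -1]]

Let M have columns uj and N have columns wj. Then for every x, N [x]_B = x = M [x]_W, so P = N^(-1) M.
Since det N = -1, N^(-1) has integer entries; multiplying gives P = [[-2, -2, 1, 2], [1, -1, 1, -1], [0, 0, -2, -1], [1, -2, 1, -1]].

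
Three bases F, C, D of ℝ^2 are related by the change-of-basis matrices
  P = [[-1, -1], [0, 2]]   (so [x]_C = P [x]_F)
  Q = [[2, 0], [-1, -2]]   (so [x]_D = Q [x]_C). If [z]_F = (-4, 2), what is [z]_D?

Apply P to get C-coordinates (2, 4), then Q to get D-coordinates.
The result is [z]_D = (4, -10).

(4, -10)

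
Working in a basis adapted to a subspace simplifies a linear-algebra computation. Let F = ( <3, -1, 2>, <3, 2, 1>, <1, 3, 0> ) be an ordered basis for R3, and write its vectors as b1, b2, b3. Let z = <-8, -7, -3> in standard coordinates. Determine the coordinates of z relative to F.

[z]_F is the unique c with M c = z, where M has columns b1, ..., b3.
Row-reducing the augmented matrix [M | z] gives c = (-1, -1, -2).
Check: -b1 - b2 - 2b3 = <-8, -7, -3>.

<-1, -1, -2>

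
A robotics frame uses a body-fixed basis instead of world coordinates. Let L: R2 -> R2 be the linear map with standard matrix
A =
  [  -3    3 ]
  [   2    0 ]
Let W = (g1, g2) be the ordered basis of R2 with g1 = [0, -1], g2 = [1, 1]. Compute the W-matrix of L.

[[-3, -2], [-3, 0]]

With P the matrix whose columns are g1, g2, [L]_W = P^(-1) A P.
Column by column: L(g1) = A g1 = [-3, 0]; its W-coordinates [-3, -3] give column 1.
Continuing for each basis vector yields [L]_W = [[-3, -2], [-3, 0]].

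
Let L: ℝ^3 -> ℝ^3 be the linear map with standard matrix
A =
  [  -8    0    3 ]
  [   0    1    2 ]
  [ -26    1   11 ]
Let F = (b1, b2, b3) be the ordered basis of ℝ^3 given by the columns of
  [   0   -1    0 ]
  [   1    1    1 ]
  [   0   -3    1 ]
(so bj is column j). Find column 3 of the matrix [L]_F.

Column 3 of [L]_F is the F-coordinate vector of L(b3).
In standard coordinates L(b3) = A b3 = (3, 3, 12).
Converting to F: (3, 3, 12) = 3b1 - 3b2 + 3b3, so the coordinate vector is (3, -3, 3).

(3, -3, 3)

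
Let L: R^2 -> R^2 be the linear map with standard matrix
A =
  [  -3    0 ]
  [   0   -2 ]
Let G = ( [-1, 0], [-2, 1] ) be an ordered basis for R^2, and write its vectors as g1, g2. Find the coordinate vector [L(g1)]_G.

[-3, 0]

Column 1 of [L]_G is the G-coordinate vector of L(g1).
In standard coordinates L(g1) = A g1 = [3, 0].
Converting to G: [3, 0] = -3g1 + 0·g2, so the coordinate vector is [-3, 0].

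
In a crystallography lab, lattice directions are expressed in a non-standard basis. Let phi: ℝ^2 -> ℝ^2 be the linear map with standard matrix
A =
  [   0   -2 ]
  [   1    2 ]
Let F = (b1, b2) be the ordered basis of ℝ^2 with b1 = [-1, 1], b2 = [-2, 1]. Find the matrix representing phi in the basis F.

[[0, -2], [1, 2]]

The j-th column of [phi]_F is [phi(bj)]_F.
phi(b1) = A b1 = [-2, 1] = 0·b1 + b2, so column 1 is [0, 1].
Repeating for b2 and assembling the columns gives [[0, -2], [1, 2]].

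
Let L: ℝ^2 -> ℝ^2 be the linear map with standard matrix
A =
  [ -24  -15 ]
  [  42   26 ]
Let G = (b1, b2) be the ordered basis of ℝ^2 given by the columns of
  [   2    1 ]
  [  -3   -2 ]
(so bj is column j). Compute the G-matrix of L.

[[0, 2], [-3, 2]]

Let P have columns b1, b2. Then [L]_G = P^(-1) A P.
Here det P = -1, so P^(-1) is integer; computing A P first and then P^(-1)(A P) gives [[0, 2], [-3, 2]].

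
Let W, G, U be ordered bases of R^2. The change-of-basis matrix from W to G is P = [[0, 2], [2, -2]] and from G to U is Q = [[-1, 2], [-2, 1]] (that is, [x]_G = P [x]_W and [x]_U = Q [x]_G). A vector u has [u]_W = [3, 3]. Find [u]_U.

[-6, -12]

Composing the changes, [u]_U = Q P [u]_W.
Q P = [[4, -6], [2, -6]]; applying this to [3, 3] gives [-6, -12].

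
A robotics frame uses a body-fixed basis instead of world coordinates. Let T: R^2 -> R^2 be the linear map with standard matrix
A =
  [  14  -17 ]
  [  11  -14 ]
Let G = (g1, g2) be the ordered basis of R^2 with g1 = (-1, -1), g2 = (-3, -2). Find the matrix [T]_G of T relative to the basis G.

With P the matrix whose columns are g1, g2, [T]_G = P^(-1) A P.
Column by column: T(g1) = A g1 = (3, 3); its G-coordinates (-3, 0) give column 1.
Continuing for each basis vector yields [T]_G = [[-3, -1], [0, 3]].

[[-3, -1], [0, 3]]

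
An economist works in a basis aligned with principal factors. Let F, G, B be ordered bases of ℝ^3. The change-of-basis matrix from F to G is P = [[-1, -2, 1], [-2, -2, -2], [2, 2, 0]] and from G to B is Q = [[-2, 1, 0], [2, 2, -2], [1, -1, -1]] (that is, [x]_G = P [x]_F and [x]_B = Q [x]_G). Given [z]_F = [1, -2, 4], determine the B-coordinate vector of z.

Composing the changes, [z]_B = Q P [z]_F.
Q P = [[0, 2, -4], [-10, -12, -2], [-1, -2, 3]]; applying this to [1, -2, 4] gives [-20, 6, 15].

[-20, 6, 15]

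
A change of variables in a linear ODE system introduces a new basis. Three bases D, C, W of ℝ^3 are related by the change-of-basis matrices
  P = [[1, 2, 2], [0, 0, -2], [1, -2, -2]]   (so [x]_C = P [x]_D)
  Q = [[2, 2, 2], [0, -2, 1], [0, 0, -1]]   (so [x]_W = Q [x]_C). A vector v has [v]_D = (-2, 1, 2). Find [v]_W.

(-16, 0, 8)

Apply P to get C-coordinates (4, -4, -8), then Q to get W-coordinates.
The result is [v]_W = (-16, 0, 8).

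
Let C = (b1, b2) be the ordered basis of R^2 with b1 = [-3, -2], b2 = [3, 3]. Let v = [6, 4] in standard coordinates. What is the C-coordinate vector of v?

Write v = c_1 b1 + c_2 b2 and solve for the c_i.
System: -3c_1 + 3c_2 = 6, -2c_1 + 3c_2 = 4; solving gives c_1 = -2, c_2 = 0.
Check: -2b1 + 0·b2 = [6, 4].

[-2, 0]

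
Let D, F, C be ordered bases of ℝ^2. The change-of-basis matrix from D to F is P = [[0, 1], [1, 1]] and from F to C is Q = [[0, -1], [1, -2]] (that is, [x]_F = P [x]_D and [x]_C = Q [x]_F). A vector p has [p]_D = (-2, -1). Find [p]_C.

Apply P to get F-coordinates (-1, -3), then Q to get C-coordinates.
The result is [p]_C = (3, 5).

(3, 5)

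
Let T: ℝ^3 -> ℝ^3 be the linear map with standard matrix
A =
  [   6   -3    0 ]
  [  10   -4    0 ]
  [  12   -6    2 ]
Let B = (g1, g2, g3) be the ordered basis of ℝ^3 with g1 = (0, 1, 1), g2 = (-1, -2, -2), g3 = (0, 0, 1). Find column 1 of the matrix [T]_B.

Compute T(g1) = A g1 = (-3, -4, -4) in standard coordinates.
Then write this in B-coordinates: solve for y in y_1 g1 + ... + y_3 g3 = (-3, -4, -4).
This gives y = (2, 3, 0), which is column 1 of [T]_B.

(2, 3, 0)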